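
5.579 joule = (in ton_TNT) 5.579 joule = 5.579 J. 1 ton_TNT = 4.184e+09 J, so 5.579 J = 5.579 / 4.184e+09 = 1.333413e-09 ton_TNT ≈ 1.333e-09 ton_TNT (4 s.f.). Final answer: 1.333e-09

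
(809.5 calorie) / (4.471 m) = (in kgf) 1 calorie = 4.184 J, so 809.5 calorie = 809.5 * 4.184 = 3386.948 J. 4.471 m is already in m. Combine: 3386.948 J / 4.471 m = 757.53702 N. 1 kgf = 9.80665 N, so 757.53702 N = 757.53702 / 9.80665 = 77.247278 kgf ≈ 77.25 kgf (4 s.f.). Final answer: 77.25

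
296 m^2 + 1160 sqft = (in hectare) 296 m^2 is already in m^2. 1 sqft = 0.09290304 m^2, so 1160 sqft = 1160 * 0.09290304 = 107.76753 m^2. Sum: 296 + 107.76753 = 403.76753 m^2. 1 hectare = 10000 m^2, so 403.76753 m^2 = 403.76753 / 10000 = 0.040376753 hectare ≈ 0.04038 hectare (4 s.f.). Final answer: 0.04038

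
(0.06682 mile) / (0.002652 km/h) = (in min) 2433. Check: 1 mile = 1609.344 m, so 0.06682 mile = 0.06682 * 1609.344 = 107.53637 m. 1 km/h = 0.27777778 m/s, so 0.002652 km/h = 0.002652 * 0.27777778 = 0.00073666667 m/s. Combine: 107.53637 m / 0.00073666667 m/s = 145976.97 s. 1 min = 60 s, so 145976.97 s = 145976.97 / 60 = 2432.9495 min ≈ 2433 min (4 s.f.).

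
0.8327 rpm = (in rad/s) 1 rpm = 0.10471976 rad/s, so 0.8327 rpm = 0.8327 * 0.10471976 = 0.08720014 rad/s. Result: 0.08720014 rad/s ≈ 0.0872 rad/s (4 s.f.). Final answer: 0.0872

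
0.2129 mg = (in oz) 1 mg = 1e-06 kg, so 0.2129 mg = 0.2129 * 1e-06 = 2.129e-07 kg. 1 oz = 0.028349523 kg, so 2.129e-07 kg = 2.129e-07 / 0.028349523 = 7.5098265e-06 oz ≈ 7.51e-06 oz (4 s.f.). Final answer: 7.51e-06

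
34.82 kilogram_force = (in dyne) 3.415e+07. Check: 1 kilogram_force = 9.80665 N, so 34.82 kilogram_force = 34.82 * 9.80665 = 341.46755 N. 1 dyne = 1e-05 N, so 341.46755 N = 341.46755 / 1e-05 = 34146755 dyne ≈ 3.415e+07 dyne (4 s.f.).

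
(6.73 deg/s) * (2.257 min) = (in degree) 911.4. Check: 1 deg/s = 0.017453293 rad/s, so 6.73 deg/s = 6.73 * 0.017453293 = 0.11746066 rad/s. 1 min = 60 s, so 2.257 min = 2.257 * 60 = 135.42 s. Combine: 0.11746066 rad/s * 135.42 s = 15.906522 rad. 1 degree = 0.017453293 rad, so 15.906522 rad = 15.906522 / 0.017453293 = 911.3766 degree ≈ 911.4 degree (4 s.f.).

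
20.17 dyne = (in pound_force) 4.534e-05. Check: 1 dyne = 1e-05 N, so 20.17 dyne = 20.17 * 1e-05 = 0.0002017 N. 1 pound_force = 4.4482216 N, so 0.0002017 N = 0.0002017 / 4.4482216 = 4.5343964e-05 pound_force ≈ 4.534e-05 pound_force (4 s.f.).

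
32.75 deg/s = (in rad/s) 0.5716. Check: 1 deg/s = 0.017453293 rad/s, so 32.75 deg/s = 32.75 * 0.017453293 = 0.57159533 rad/s. Result: 0.57159533 rad/s ≈ 0.5716 rad/s (4 s.f.).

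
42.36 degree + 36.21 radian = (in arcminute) 1 degree = 0.017453293 rad, so 42.36 degree = 42.36 * 0.017453293 = 0.73932147 rad. 36.21 radian = 36.21 rad. Sum: 0.73932147 + 36.21 = 36.949321 rad. 1 arcminute = 0.00029088821 rad, so 36.949321 rad = 36.949321 / 0.00029088821 = 127022.41 arcminute ≈ 1.27e+05 arcminute (4 s.f.). Final answer: 1.27e+05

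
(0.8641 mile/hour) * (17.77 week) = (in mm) 4.152e+09. Check: 1 mile/hour = 0.44704 m/s, so 0.8641 mile/hour = 0.8641 * 0.44704 = 0.38628726 m/s. 1 week = 604800 s, so 17.77 week = 17.77 * 604800 = 10747296 s. Combine: 0.38628726 m/s * 10747296 s = 4151543.6 m. 1 mm = 0.001 m, so 4151543.6 m = 4151543.6 / 0.001 = 4.1515436e+09 mm ≈ 4.152e+09 mm (4 s.f.).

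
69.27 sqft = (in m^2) 6.435. Check: 1 sqft = 0.09290304 m^2, so 69.27 sqft = 69.27 * 0.09290304 = 6.4353936 m^2. Result: 6.4353936 m^2 ≈ 6.435 m^2 (4 s.f.).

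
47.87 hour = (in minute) 2872. Check: 1 hour = 3600 s, so 47.87 hour = 47.87 * 3600 = 172332 s. 1 minute = 60 s, so 172332 s = 172332 / 60 = 2872.2 minute ≈ 2872 minute (4 s.f.).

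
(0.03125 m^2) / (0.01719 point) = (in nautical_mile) 2.782. Check: 0.03125 m^2 is already in m^2. 1 point = 0.00035277778 m, so 0.01719 point = 0.01719 * 0.00035277778 = 6.06425e-06 m. Combine: 0.03125 m^2 / 6.06425e-06 m = 5153.1517 m. 1 nautical_mile = 1852 m, so 5153.1517 m = 5153.1517 / 1852 = 2.7824793 nautical_mile ≈ 2.782 nautical_mile (4 s.f.).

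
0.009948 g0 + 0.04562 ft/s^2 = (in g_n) 1 g0 = 9.80665 m/s^2, so 0.009948 g0 = 0.009948 * 9.80665 = 0.097556554 m/s^2. 1 ft/s^2 = 0.3048 m/s^2, so 0.04562 ft/s^2 = 0.04562 * 0.3048 = 0.013904976 m/s^2. Sum: 0.097556554 + 0.013904976 = 0.11146153 m/s^2. 1 g_n = 9.80665 m/s^2, so 0.11146153 m/s^2 = 0.11146153 / 9.80665 = 0.011365913 g_n ≈ 0.01137 g_n (4 s.f.). Final answer: 0.01137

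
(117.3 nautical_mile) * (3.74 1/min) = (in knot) 2.632e+04. Check: 1 nautical_mile = 1852 m, so 117.3 nautical_mile = 117.3 * 1852 = 217239.6 m. 1 1/min = 0.016666667 Hz, so 3.74 1/min = 3.74 * 0.016666667 = 0.062333333 Hz. Combine: 217239.6 m * 0.062333333 Hz = 13541.268 m/s. 1 knot = 0.51444444 m/s, so 13541.268 m/s = 13541.268 / 0.51444444 = 26322.12 knot ≈ 2.632e+04 knot (4 s.f.).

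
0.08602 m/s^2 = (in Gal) 8.602. Check: 1 Gal = 0.01 m/s^2, so 0.08602 m/s^2 = 0.08602 / 0.01 = 8.602 Gal.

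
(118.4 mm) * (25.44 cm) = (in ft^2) 0.3242. Check: 1 mm = 0.001 m, so 118.4 mm = 118.4 * 0.001 = 0.1184 m. 1 cm = 0.01 m, so 25.44 cm = 25.44 * 0.01 = 0.2544 m. Combine: 0.1184 m * 0.2544 m = 0.03012096 m^2. 1 ft^2 = 0.09290304 m^2, so 0.03012096 m^2 = 0.03012096 / 0.09290304 = 0.32421932 ft^2 ≈ 0.3242 ft^2 (4 s.f.).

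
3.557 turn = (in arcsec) 1 turn = 6.2831853 rad, so 3.557 turn = 3.557 * 6.2831853 = 22.34929 rad. 1 arcsec = 4.8481368e-06 rad, so 22.34929 rad = 22.34929 / 4.8481368e-06 = 4609872 arcsec ≈ 4.61e+06 arcsec (4 s.f.). Final answer: 4.61e+06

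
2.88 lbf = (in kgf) 1 lbf = 4.4482216 N, so 2.88 lbf = 2.88 * 4.4482216 = 12.810878 N. 1 kgf = 9.80665 N, so 12.810878 N = 12.810878 / 9.80665 = 1.306346 kgf ≈ 1.306 kgf (4 s.f.). Final answer: 1.306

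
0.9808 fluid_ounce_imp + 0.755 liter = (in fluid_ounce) 1 fluid_ounce_imp = 2.8413063e-05 m^3, so 0.9808 fluid_ounce_imp = 0.9808 * 2.8413063e-05 = 2.7867532e-05 m^3. 1 liter = 0.001 m^3, so 0.755 liter = 0.755 * 0.001 = 0.000755 m^3. Sum: 2.7867532e-05 + 0.000755 = 0.00078286753 m^3. 1 fluid_ounce = 2.957353e-05 m^3, so 0.00078286753 m^3 = 0.00078286753 / 2.957353e-05 = 26.4719 fluid_ounce ≈ 26.47 fluid_ounce (4 s.f.). Final answer: 26.47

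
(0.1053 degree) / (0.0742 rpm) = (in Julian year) 7.495e-09. Check: 1 degree = 0.017453293 rad, so 0.1053 degree = 0.1053 * 0.017453293 = 0.0018378317 rad. 1 rpm = 0.10471976 rad/s, so 0.0742 rpm = 0.0742 * 0.10471976 = 0.0077702058 rad/s. Combine: 0.0018378317 rad / 0.0077702058 rad/s = 0.23652291 s. 1 Julian year = 31557600 s, so 0.23652291 s = 0.23652291 / 31557600 = 7.4949588e-09 Julian year ≈ 7.495e-09 Julian year (4 s.f.).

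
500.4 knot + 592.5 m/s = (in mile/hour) 1 knot = 0.51444444 m/s, so 500.4 knot = 500.4 * 0.51444444 = 257.428 m/s. 592.5 m/s is already in m/s. Sum: 257.428 + 592.5 = 849.928 m/s. 1 mile/hour = 0.44704 m/s, so 849.928 m/s = 849.928 / 0.44704 = 1901.2348 mile/hour ≈ 1901 mile/hour (4 s.f.). Final answer: 1901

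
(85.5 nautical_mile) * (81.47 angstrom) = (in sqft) 1 nautical_mile = 1852 m, so 85.5 nautical_mile = 85.5 * 1852 = 158346 m. 1 angstrom = 1e-10 m, so 81.47 angstrom = 81.47 * 1e-10 = 8.147e-09 m. Combine: 158346 m * 8.147e-09 m = 0.0012900449 m^2. 1 sqft = 0.09290304 m^2, so 0.0012900449 m^2 = 0.0012900449 / 0.09290304 = 0.013885927 sqft ≈ 0.01389 sqft (4 s.f.). Final answer: 0.01389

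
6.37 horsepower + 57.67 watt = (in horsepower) 6.447. Check: 1 horsepower = 745.69987 W, so 6.37 horsepower = 6.37 * 745.69987 = 4750.1082 W. 57.67 watt = 57.67 W. Sum: 4750.1082 + 57.67 = 4807.7782 W. 1 horsepower = 745.69987 W, so 4807.7782 W = 4807.7782 / 745.69987 = 6.4473367 horsepower ≈ 6.447 horsepower (4 s.f.).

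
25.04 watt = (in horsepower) 0.03358. Check: 25.04 watt = 25.04 W. 1 horsepower = 745.69987 W, so 25.04 W = 25.04 / 745.69987 = 0.033579193 horsepower ≈ 0.03358 horsepower (4 s.f.).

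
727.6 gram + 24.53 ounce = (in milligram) 1.423e+06. Check: 1 gram = 0.001 kg, so 727.6 gram = 727.6 * 0.001 = 0.7276 kg. 1 ounce = 0.028349523 kg, so 24.53 ounce = 24.53 * 0.028349523 = 0.6954138 kg. Sum: 0.7276 + 0.6954138 = 1.4230138 kg. 1 milligram = 1e-06 kg, so 1.4230138 kg = 1.4230138 / 1e-06 = 1423013.8 milligram ≈ 1.423e+06 milligram (4 s.f.).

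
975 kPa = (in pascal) 1 kPa = 1000 Pa, so 975 kPa = 975 * 1000 = 975000 Pa. 975000 Pa = 975000 pascal ≈ 9.75e+05 pascal (4 s.f.). Final answer: 9.75e+05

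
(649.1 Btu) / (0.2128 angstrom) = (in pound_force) 7.235e+15. Check: 1 Btu = 1055.0559 J, so 649.1 Btu = 649.1 * 1055.0559 = 684836.75 J. 1 angstrom = 1e-10 m, so 0.2128 angstrom = 0.2128 * 1e-10 = 2.128e-11 m. Combine: 684836.75 J / 2.128e-11 m = 3.2182178e+16 N. 1 pound_force = 4.4482216 N, so 3.2182178e+16 N = 3.2182178e+16 / 4.4482216 = 7.2348415e+15 pound_force ≈ 7.235e+15 pound_force (4 s.f.).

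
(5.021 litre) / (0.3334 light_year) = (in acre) 3.934e-22. Check: 1 litre = 0.001 m^3, so 5.021 litre = 5.021 * 0.001 = 0.005021 m^3. 1 light_year = 9.4607305e+15 m, so 0.3334 light_year = 0.3334 * 9.4607305e+15 = 3.1542075e+15 m. Combine: 0.005021 m^3 / 3.1542075e+15 m = 1.591842e-18 m^2. 1 acre = 4046.8564 m^2, so 1.591842e-18 m^2 = 1.591842e-18 / 4046.8564 = 3.9335272e-22 acre ≈ 3.934e-22 acre (4 s.f.).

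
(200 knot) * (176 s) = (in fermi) 1.811e+19. Check: 1 knot = 0.51444444 m/s, so 200 knot = 200 * 0.51444444 = 102.88889 m/s. 176 s is already in s. Combine: 102.88889 m/s * 176 s = 18108.444 m. 1 fermi = 1e-15 m, so 18108.444 m = 18108.444 / 1e-15 = 1.8108444e+19 fermi ≈ 1.811e+19 fermi (4 s.f.).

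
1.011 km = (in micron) 1.011e+09. Check: 1 km = 1000 m, so 1.011 km = 1.011 * 1000 = 1011 m. 1 micron = 1e-06 m, so 1011 m = 1011 / 1e-06 = 1.011e+09 micron.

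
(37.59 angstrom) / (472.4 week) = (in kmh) 4.736e-17. Check: 1 angstrom = 1e-10 m, so 37.59 angstrom = 37.59 * 1e-10 = 3.759e-09 m. 1 week = 604800 s, so 472.4 week = 472.4 * 604800 = 2.8570752e+08 s. Combine: 3.759e-09 m / 2.8570752e+08 s = 1.3156812e-17 m/s. 1 kmh = 0.27777778 m/s, so 1.3156812e-17 m/s = 1.3156812e-17 / 0.27777778 = 4.7364522e-17 kmh ≈ 4.736e-17 kmh (4 s.f.).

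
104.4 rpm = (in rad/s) 1 rpm = 0.10471976 rad/s, so 104.4 rpm = 104.4 * 0.10471976 = 10.932742 rad/s. Result: 10.932742 rad/s ≈ 10.93 rad/s (4 s.f.). Final answer: 10.93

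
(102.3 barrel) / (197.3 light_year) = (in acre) 2.153e-21. Check: 1 barrel = 0.15898729 m^3, so 102.3 barrel = 102.3 * 0.15898729 = 16.2644 m^3. 1 light_year = 9.4607305e+15 m, so 197.3 light_year = 197.3 * 9.4607305e+15 = 1.8666021e+18 m. Combine: 16.2644 m^3 / 1.8666021e+18 m = 8.7133729e-18 m^2. 1 acre = 4046.8564 m^2, so 8.7133729e-18 m^2 = 8.7133729e-18 / 4046.8564 = 2.1531213e-21 acre ≈ 2.153e-21 acre (4 s.f.).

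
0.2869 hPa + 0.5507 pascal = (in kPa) 0.02924. Check: 1 hPa = 100 Pa, so 0.2869 hPa = 0.2869 * 100 = 28.69 Pa. 0.5507 pascal = 0.5507 Pa. Sum: 28.69 + 0.5507 = 29.2407 Pa. 1 kPa = 1000 Pa, so 29.2407 Pa = 29.2407 / 1000 = 0.0292407 kPa ≈ 0.02924 kPa (4 s.f.).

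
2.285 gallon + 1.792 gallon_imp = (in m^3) 1 gallon = 0.0037854118 m^3, so 2.285 gallon = 2.285 * 0.0037854118 = 0.0086496659 m^3. 1 gallon_imp = 0.00454609 m^3, so 1.792 gallon_imp = 1.792 * 0.00454609 = 0.0081465933 m^3. Sum: 0.0086496659 + 0.0081465933 = 0.016796259 m^3. Result: 0.016796259 m^3 ≈ 0.0168 m^3 (4 s.f.). Final answer: 0.0168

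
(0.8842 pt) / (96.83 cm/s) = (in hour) 8.948e-08. Check: 1 pt = 0.00035277778 m, so 0.8842 pt = 0.8842 * 0.00035277778 = 0.00031192611 m. 1 cm/s = 0.01 m/s, so 96.83 cm/s = 96.83 * 0.01 = 0.9683 m/s. Combine: 0.00031192611 m / 0.9683 m/s = 0.00032213788 s. 1 hour = 3600 s, so 0.00032213788 s = 0.00032213788 / 3600 = 8.9482745e-08 hour ≈ 8.948e-08 hour (4 s.f.).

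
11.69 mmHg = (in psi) 0.226. Check: 1 mmHg = 133.32237 Pa, so 11.69 mmHg = 11.69 * 133.32237 = 1558.5385 Pa. 1 psi = 6894.7573 Pa, so 1558.5385 Pa = 1558.5385 / 6894.7573 = 0.2260469 psi ≈ 0.226 psi (4 s.f.).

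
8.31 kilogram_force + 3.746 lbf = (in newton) 98.16. Check: 1 kilogram_force = 9.80665 N, so 8.31 kilogram_force = 8.31 * 9.80665 = 81.493262 N. 1 lbf = 4.4482216 N, so 3.746 lbf = 3.746 * 4.4482216 = 16.663038 N. Sum: 81.493262 + 16.663038 = 98.1563 N. 98.1563 N = 98.1563 newton ≈ 98.16 newton (4 s.f.).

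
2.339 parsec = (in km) 1 parsec = 3.0856776e+16 m, so 2.339 parsec = 2.339 * 3.0856776e+16 = 7.2173999e+16 m. 1 km = 1000 m, so 7.2173999e+16 m = 7.2173999e+16 / 1000 = 7.2173999e+13 km ≈ 7.217e+13 km (4 s.f.). Final answer: 7.217e+13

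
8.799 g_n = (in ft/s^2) 283.1. Check: 1 g_n = 9.80665 m/s^2, so 8.799 g_n = 8.799 * 9.80665 = 86.288713 m/s^2. 1 ft/s^2 = 0.3048 m/s^2, so 86.288713 m/s^2 = 86.288713 / 0.3048 = 283.09945 ft/s^2 ≈ 283.1 ft/s^2 (4 s.f.).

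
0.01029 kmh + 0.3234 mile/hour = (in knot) 1 kmh = 0.27777778 m/s, so 0.01029 kmh = 0.01029 * 0.27777778 = 0.0028583333 m/s. 1 mile/hour = 0.44704 m/s, so 0.3234 mile/hour = 0.3234 * 0.44704 = 0.14457274 m/s. Sum: 0.0028583333 + 0.14457274 = 0.14743107 m/s. 1 knot = 0.51444444 m/s, so 0.14743107 m/s = 0.14743107 / 0.51444444 = 0.28658307 knot ≈ 0.2866 knot (4 s.f.). Final answer: 0.2866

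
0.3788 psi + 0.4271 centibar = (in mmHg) 22.79. Check: 1 psi = 6894.7573 Pa, so 0.3788 psi = 0.3788 * 6894.7573 = 2611.7341 Pa. 1 centibar = 1000 Pa, so 0.4271 centibar = 0.4271 * 1000 = 427.1 Pa. Sum: 2611.7341 + 427.1 = 3038.8341 Pa. 1 mmHg = 133.32237 Pa, so 3038.8341 Pa = 3038.8341 / 133.32237 = 22.79313 mmHg ≈ 22.79 mmHg (4 s.f.).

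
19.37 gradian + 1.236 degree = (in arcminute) 1120. Check: 1 gradian = 0.015707963 rad, so 19.37 gradian = 19.37 * 0.015707963 = 0.30426325 rad. 1 degree = 0.017453293 rad, so 1.236 degree = 1.236 * 0.017453293 = 0.02157227 rad. Sum: 0.30426325 + 0.02157227 = 0.32583552 rad. 1 arcminute = 0.00029088821 rad, so 0.32583552 rad = 0.32583552 / 0.00029088821 = 1120.14 arcminute ≈ 1120 arcminute (4 s.f.).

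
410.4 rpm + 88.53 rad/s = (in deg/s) 1 rpm = 0.10471976 rad/s, so 410.4 rpm = 410.4 * 0.10471976 = 42.976988 rad/s. 88.53 rad/s is already in rad/s. Sum: 42.976988 + 88.53 = 131.50699 rad/s. 1 deg/s = 0.017453293 rad/s, so 131.50699 rad/s = 131.50699 / 0.017453293 = 7534.7954 deg/s ≈ 7535 deg/s (4 s.f.). Final answer: 7535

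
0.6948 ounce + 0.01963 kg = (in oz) 1 ounce = 0.028349523 kg, so 0.6948 ounce = 0.6948 * 0.028349523 = 0.019697249 kg. 0.01963 kg is already in kg. Sum: 0.019697249 + 0.01963 = 0.039327249 kg. 1 oz = 0.028349523 kg, so 0.039327249 kg = 0.039327249 / 0.028349523 = 1.3872279 oz ≈ 1.387 oz (4 s.f.). Final answer: 1.387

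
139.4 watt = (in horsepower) 139.4 watt = 139.4 W. 1 horsepower = 745.69987 W, so 139.4 W = 139.4 / 745.69987 = 0.18693848 horsepower ≈ 0.1869 horsepower (4 s.f.). Final answer: 0.1869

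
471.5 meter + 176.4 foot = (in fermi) 471.5 meter = 471.5 m. 1 foot = 0.3048 m, so 176.4 foot = 176.4 * 0.3048 = 53.76672 m. Sum: 471.5 + 53.76672 = 525.26672 m. 1 fermi = 1e-15 m, so 525.26672 m = 525.26672 / 1e-15 = 5.2526672e+17 fermi ≈ 5.253e+17 fermi (4 s.f.). Final answer: 5.253e+17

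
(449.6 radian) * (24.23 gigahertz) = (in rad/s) 449.6 radian = 449.6 rad. 1 gigahertz = 1e+09 Hz, so 24.23 gigahertz = 24.23 * 1e+09 = 2.423e+10 Hz. Combine: 449.6 rad * 2.423e+10 Hz = 1.0893808e+13 rad/s. Result: 1.0893808e+13 rad/s ≈ 1.089e+13 rad/s (4 s.f.). Final answer: 1.089e+13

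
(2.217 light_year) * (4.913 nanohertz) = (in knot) 2.003e+08. Check: 1 light_year = 9.4607305e+15 m, so 2.217 light_year = 2.217 * 9.4607305e+15 = 2.0974439e+16 m. 1 nanohertz = 1e-09 Hz, so 4.913 nanohertz = 4.913 * 1e-09 = 4.913e-09 Hz. Combine: 2.0974439e+16 m * 4.913e-09 Hz = 1.0304742e+08 m/s. 1 knot = 0.51444444 m/s, so 1.0304742e+08 m/s = 1.0304742e+08 / 0.51444444 = 2.0030816e+08 knot ≈ 2.003e+08 knot (4 s.f.).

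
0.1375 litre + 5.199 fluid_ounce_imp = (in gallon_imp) 0.06274. Check: 1 litre = 0.001 m^3, so 0.1375 litre = 0.1375 * 0.001 = 0.0001375 m^3. 1 fluid_ounce_imp = 2.8413063e-05 m^3, so 5.199 fluid_ounce_imp = 5.199 * 2.8413063e-05 = 0.00014771951 m^3. Sum: 0.0001375 + 0.00014771951 = 0.00028521951 m^3. 1 gallon_imp = 0.00454609 m^3, so 0.00028521951 m^3 = 0.00028521951 / 0.00454609 = 0.062739522 gallon_imp ≈ 0.06274 gallon_imp (4 s.f.).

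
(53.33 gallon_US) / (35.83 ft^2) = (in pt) 1 gallon_US = 0.0037854118 m^3, so 53.33 gallon_US = 53.33 * 0.0037854118 = 0.20187601 m^3. 1 ft^2 = 0.09290304 m^2, so 35.83 ft^2 = 35.83 * 0.09290304 = 3.3287159 m^2. Combine: 0.20187601 m^3 / 3.3287159 m^2 = 0.060646812 m. 1 pt = 0.00035277778 m, so 0.060646812 m = 0.060646812 / 0.00035277778 = 171.91222 pt ≈ 171.9 pt (4 s.f.). Final answer: 171.9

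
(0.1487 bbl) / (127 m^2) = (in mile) 1.157e-07. Check: 1 bbl = 0.15898729 m^3, so 0.1487 bbl = 0.1487 * 0.15898729 = 0.023641411 m^3. 127 m^2 is already in m^2. Combine: 0.023641411 m^3 / 127 m^2 = 0.00018615284 m. 1 mile = 1609.344 m, so 0.00018615284 m = 0.00018615284 / 1609.344 = 1.1567001e-07 mile ≈ 1.157e-07 mile (4 s.f.).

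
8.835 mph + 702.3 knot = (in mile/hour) 1 mph = 0.44704 m/s, so 8.835 mph = 8.835 * 0.44704 = 3.9495984 m/s. 1 knot = 0.51444444 m/s, so 702.3 knot = 702.3 * 0.51444444 = 361.29433 m/s. Sum: 3.9495984 + 361.29433 = 365.24393 m/s. 1 mile/hour = 0.44704 m/s, so 365.24393 m/s = 365.24393 / 0.44704 = 817.02741 mile/hour ≈ 817 mile/hour (4 s.f.). Final answer: 817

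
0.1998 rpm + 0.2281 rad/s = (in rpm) 1 rpm = 0.10471976 rad/s, so 0.1998 rpm = 0.1998 * 0.10471976 = 0.020923007 rad/s. 0.2281 rad/s is already in rad/s. Sum: 0.020923007 + 0.2281 = 0.24902301 rad/s. 1 rpm = 0.10471976 rad/s, so 0.24902301 rad/s = 0.24902301 / 0.10471976 = 2.3779946 rpm ≈ 2.378 rpm (4 s.f.). Final answer: 2.378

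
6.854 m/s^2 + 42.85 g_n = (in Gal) 4.271e+04. Check: 6.854 m/s^2 is already in m/s^2. 1 g_n = 9.80665 m/s^2, so 42.85 g_n = 42.85 * 9.80665 = 420.21495 m/s^2. Sum: 6.854 + 420.21495 = 427.06895 m/s^2. 1 Gal = 0.01 m/s^2, so 427.06895 m/s^2 = 427.06895 / 0.01 = 42706.895 Gal ≈ 4.271e+04 Gal (4 s.f.).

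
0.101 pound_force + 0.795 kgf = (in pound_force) 1.854. Check: 1 pound_force = 4.4482216 N, so 0.101 pound_force = 0.101 * 4.4482216 = 0.44927038 N. 1 kgf = 9.80665 N, so 0.795 kgf = 0.795 * 9.80665 = 7.7962868 N. Sum: 0.44927038 + 7.7962868 = 8.2455571 N. 1 pound_force = 4.4482216 N, so 8.2455571 N = 8.2455571 / 4.4482216 = 1.853675 pound_force ≈ 1.854 pound_force (4 s.f.).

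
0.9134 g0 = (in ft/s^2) 29.39. Check: 1 g0 = 9.80665 m/s^2, so 0.9134 g0 = 0.9134 * 9.80665 = 8.9573941 m/s^2. 1 ft/s^2 = 0.3048 m/s^2, so 8.9573941 m/s^2 = 8.9573941 / 0.3048 = 29.387776 ft/s^2 ≈ 29.39 ft/s^2 (4 s.f.).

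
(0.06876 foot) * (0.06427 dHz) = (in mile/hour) 0.0003013. Check: 1 foot = 0.3048 m, so 0.06876 foot = 0.06876 * 0.3048 = 0.020958048 m. 1 dHz = 0.1 Hz, so 0.06427 dHz = 0.06427 * 0.1 = 0.006427 Hz. Combine: 0.020958048 m * 0.006427 Hz = 0.00013469737 m/s. 1 mile/hour = 0.44704 m/s, so 0.00013469737 m/s = 0.00013469737 / 0.44704 = 0.00030130945 mile/hour ≈ 0.0003013 mile/hour (4 s.f.).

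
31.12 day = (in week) 4.446. Check: 1 day = 86400 s, so 31.12 day = 31.12 * 86400 = 2688768 s. 1 week = 604800 s, so 2688768 s = 2688768 / 604800 = 4.4457143 week ≈ 4.446 week (4 s.f.).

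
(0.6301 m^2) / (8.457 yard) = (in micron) 0.6301 m^2 is already in m^2. 1 yard = 0.9144 m, so 8.457 yard = 8.457 * 0.9144 = 7.7330808 m. Combine: 0.6301 m^2 / 7.7330808 m = 0.081481109 m. 1 micron = 1e-06 m, so 0.081481109 m = 0.081481109 / 1e-06 = 81481.109 micron ≈ 8.148e+04 micron (4 s.f.). Final answer: 8.148e+04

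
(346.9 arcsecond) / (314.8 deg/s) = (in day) 1 arcsecond = 4.8481368e-06 rad, so 346.9 arcsecond = 346.9 * 4.8481368e-06 = 0.0016818187 rad. 1 deg/s = 0.017453293 rad/s, so 314.8 deg/s = 314.8 * 0.017453293 = 5.4942965 rad/s. Combine: 0.0016818187 rad / 5.4942965 rad/s = 0.00030610264 s. 1 day = 86400 s, so 0.00030610264 s = 0.00030610264 / 86400 = 3.5428546e-09 day ≈ 3.543e-09 day (4 s.f.). Final answer: 3.543e-09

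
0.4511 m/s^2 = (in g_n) 0.046. Check: 1 g_n = 9.80665 m/s^2, so 0.4511 m/s^2 = 0.4511 / 9.80665 = 0.045999398 g_n ≈ 0.046 g_n (4 s.f.).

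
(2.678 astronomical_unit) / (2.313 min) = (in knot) 1 astronomical_unit = 1.4959787e+11 m, so 2.678 astronomical_unit = 2.678 * 1.4959787e+11 = 4.006231e+11 m. 1 min = 60 s, so 2.313 min = 2.313 * 60 = 138.78 s. Combine: 4.006231e+11 m / 138.78 s = 2.8867495e+09 m/s. 1 knot = 0.51444444 m/s, so 2.8867495e+09 m/s = 2.8867495e+09 / 0.51444444 = 5.6113921e+09 knot ≈ 5.611e+09 knot (4 s.f.). Final answer: 5.611e+09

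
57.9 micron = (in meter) 5.79e-05. Check: 1 micron = 1e-06 m, so 57.9 micron = 57.9 * 1e-06 = 5.79e-05 m. 5.79e-05 m = 5.79e-05 meter.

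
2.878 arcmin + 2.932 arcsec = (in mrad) 0.8514. Check: 1 arcmin = 0.00029088821 rad, so 2.878 arcmin = 2.878 * 0.00029088821 = 0.00083717626 rad. 1 arcsec = 4.8481368e-06 rad, so 2.932 arcsec = 2.932 * 4.8481368e-06 = 1.4214737e-05 rad. Sum: 0.00083717626 + 1.4214737e-05 = 0.000851391 rad. 1 mrad = 0.001 rad, so 0.000851391 rad = 0.000851391 / 0.001 = 0.851391 mrad ≈ 0.8514 mrad (4 s.f.).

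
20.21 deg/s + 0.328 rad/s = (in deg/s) 39. Check: 1 deg/s = 0.017453293 rad/s, so 20.21 deg/s = 20.21 * 0.017453293 = 0.35273104 rad/s. 0.328 rad/s is already in rad/s. Sum: 0.35273104 + 0.328 = 0.68073104 rad/s. 1 deg/s = 0.017453293 rad/s, so 0.68073104 rad/s = 0.68073104 / 0.017453293 = 39.003016 deg/s ≈ 39 deg/s (4 s.f.).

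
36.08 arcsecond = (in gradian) 1 arcsecond = 4.8481368e-06 rad, so 36.08 arcsecond = 36.08 * 4.8481368e-06 = 0.00017492078 rad. 1 gradian = 0.015707963 rad, so 0.00017492078 rad = 0.00017492078 / 0.015707963 = 0.011135802 gradian ≈ 0.01114 gradian (4 s.f.). Final answer: 0.01114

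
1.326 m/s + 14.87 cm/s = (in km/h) 1.326 m/s is already in m/s. 1 cm/s = 0.01 m/s, so 14.87 cm/s = 14.87 * 0.01 = 0.1487 m/s. Sum: 1.326 + 0.1487 = 1.4747 m/s. 1 km/h = 0.27777778 m/s, so 1.4747 m/s = 1.4747 / 0.27777778 = 5.30892 km/h ≈ 5.309 km/h (4 s.f.). Final answer: 5.309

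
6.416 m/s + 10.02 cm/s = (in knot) 12.67. Check: 6.416 m/s is already in m/s. 1 cm/s = 0.01 m/s, so 10.02 cm/s = 10.02 * 0.01 = 0.1002 m/s. Sum: 6.416 + 0.1002 = 6.5162 m/s. 1 knot = 0.51444444 m/s, so 6.5162 m/s = 6.5162 / 0.51444444 = 12.666479 knot ≈ 12.67 knot (4 s.f.).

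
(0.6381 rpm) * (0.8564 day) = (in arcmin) 1.7e+07. Check: 1 rpm = 0.10471976 rad/s, so 0.6381 rpm = 0.6381 * 0.10471976 = 0.066821676 rad/s. 1 day = 86400 s, so 0.8564 day = 0.8564 * 86400 = 73992.96 s. Combine: 0.066821676 rad/s * 73992.96 s = 4944.3336 rad. 1 arcmin = 0.00029088821 rad, so 4944.3336 rad = 4944.3336 / 0.00029088821 = 16997367 arcmin ≈ 1.7e+07 arcmin (4 s.f.).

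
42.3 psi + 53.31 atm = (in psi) 1 psi = 6894.7573 Pa, so 42.3 psi = 42.3 * 6894.7573 = 291648.23 Pa. 1 atm = 101325 Pa, so 53.31 atm = 53.31 * 101325 = 5401635.8 Pa. Sum: 291648.23 + 5401635.8 = 5693284 Pa. 1 psi = 6894.7573 Pa, so 5693284 Pa = 5693284 / 6894.7573 = 825.74103 psi ≈ 825.7 psi (4 s.f.). Final answer: 825.7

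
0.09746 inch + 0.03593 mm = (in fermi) 2.511e+12. Check: 1 inch = 0.0254 m, so 0.09746 inch = 0.09746 * 0.0254 = 0.002475484 m. 1 mm = 0.001 m, so 0.03593 mm = 0.03593 * 0.001 = 3.593e-05 m. Sum: 0.002475484 + 3.593e-05 = 0.002511414 m. 1 fermi = 1e-15 m, so 0.002511414 m = 0.002511414 / 1e-15 = 2.511414e+12 fermi ≈ 2.511e+12 fermi (4 s.f.).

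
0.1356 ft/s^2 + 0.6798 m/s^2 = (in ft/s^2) 1 ft/s^2 = 0.3048 m/s^2, so 0.1356 ft/s^2 = 0.1356 * 0.3048 = 0.04133088 m/s^2. 0.6798 m/s^2 is already in m/s^2. Sum: 0.04133088 + 0.6798 = 0.72113088 m/s^2. 1 ft/s^2 = 0.3048 m/s^2, so 0.72113088 m/s^2 = 0.72113088 / 0.3048 = 2.365915 ft/s^2 ≈ 2.366 ft/s^2 (4 s.f.). Final answer: 2.366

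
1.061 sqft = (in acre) 1 sqft = 0.09290304 m^2, so 1.061 sqft = 1.061 * 0.09290304 = 0.098570125 m^2. 1 acre = 4046.8564 m^2, so 0.098570125 m^2 = 0.098570125 / 4046.8564 = 2.4357208e-05 acre ≈ 2.436e-05 acre (4 s.f.). Final answer: 2.436e-05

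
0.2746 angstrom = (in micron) 2.746e-05. Check: 1 angstrom = 1e-10 m, so 0.2746 angstrom = 0.2746 * 1e-10 = 2.746e-11 m. 1 micron = 1e-06 m, so 2.746e-11 m = 2.746e-11 / 1e-06 = 2.746e-05 micron.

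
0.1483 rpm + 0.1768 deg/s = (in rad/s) 0.01862. Check: 1 rpm = 0.10471976 rad/s, so 0.1483 rpm = 0.1483 * 0.10471976 = 0.01552994 rad/s. 1 deg/s = 0.017453293 rad/s, so 0.1768 deg/s = 0.1768 * 0.017453293 = 0.0030857421 rad/s. Sum: 0.01552994 + 0.0030857421 = 0.018615682 rad/s. Result: 0.018615682 rad/s ≈ 0.01862 rad/s (4 s.f.).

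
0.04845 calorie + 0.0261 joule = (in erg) 2.288e+06. Check: 1 calorie = 4.184 J, so 0.04845 calorie = 0.04845 * 4.184 = 0.2027148 J. 0.0261 joule = 0.0261 J. Sum: 0.2027148 + 0.0261 = 0.2288148 J. 1 erg = 1e-07 J, so 0.2288148 J = 0.2288148 / 1e-07 = 2288148 erg ≈ 2.288e+06 erg (4 s.f.).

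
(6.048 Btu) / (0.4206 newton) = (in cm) 1.517e+06. Check: 1 Btu = 1055.0559 J, so 6.048 Btu = 6.048 * 1055.0559 = 6380.9778 J. 0.4206 newton = 0.4206 N. Combine: 6380.9778 J / 0.4206 N = 15171.131 m. 1 cm = 0.01 m, so 15171.131 m = 15171.131 / 0.01 = 1517113.1 cm ≈ 1.517e+06 cm (4 s.f.).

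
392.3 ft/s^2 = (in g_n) 12.19. Check: 1 ft/s^2 = 0.3048 m/s^2, so 392.3 ft/s^2 = 392.3 * 0.3048 = 119.57304 m/s^2. 1 g_n = 9.80665 m/s^2, so 119.57304 m/s^2 = 119.57304 / 9.80665 = 12.193057 g_n ≈ 12.19 g_n (4 s.f.).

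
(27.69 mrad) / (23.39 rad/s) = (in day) 1.37e-08. Check: 1 mrad = 0.001 rad, so 27.69 mrad = 27.69 * 0.001 = 0.02769 rad. 23.39 rad/s is already in rad/s. Combine: 0.02769 rad / 23.39 rad/s = 0.0011838392 s. 1 day = 86400 s, so 0.0011838392 s = 0.0011838392 / 86400 = 1.3701843e-08 day ≈ 1.37e-08 day (4 s.f.).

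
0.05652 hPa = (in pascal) 5.652. Check: 1 hPa = 100 Pa, so 0.05652 hPa = 0.05652 * 100 = 5.652 Pa. 5.652 Pa = 5.652 pascal.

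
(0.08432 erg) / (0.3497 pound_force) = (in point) 1 erg = 1e-07 J, so 0.08432 erg = 0.08432 * 1e-07 = 8.432e-09 J. 1 pound_force = 4.4482216 N, so 0.3497 pound_force = 0.3497 * 4.4482216 = 1.5555431 N. Combine: 8.432e-09 J / 1.5555431 N = 5.4206148e-09 m. 1 point = 0.00035277778 m, so 5.4206148e-09 m = 5.4206148e-09 / 0.00035277778 = 1.5365522e-05 point ≈ 1.537e-05 point (4 s.f.). Final answer: 1.537e-05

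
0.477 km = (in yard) 521.7. Check: 1 km = 1000 m, so 0.477 km = 0.477 * 1000 = 477 m. 1 yard = 0.9144 m, so 477 m = 477 / 0.9144 = 521.65354 yard ≈ 521.7 yard (4 s.f.).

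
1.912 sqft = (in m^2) 0.1776. Check: 1 sqft = 0.09290304 m^2, so 1.912 sqft = 1.912 * 0.09290304 = 0.17763061 m^2. Result: 0.17763061 m^2 ≈ 0.1776 m^2 (4 s.f.).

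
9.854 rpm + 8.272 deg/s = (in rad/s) 1 rpm = 0.10471976 rad/s, so 9.854 rpm = 9.854 * 0.10471976 = 1.0319085 rad/s. 1 deg/s = 0.017453293 rad/s, so 8.272 deg/s = 8.272 * 0.017453293 = 0.14437364 rad/s. Sum: 1.0319085 + 0.14437364 = 1.1762821 rad/s. Result: 1.1762821 rad/s ≈ 1.176 rad/s (4 s.f.). Final answer: 1.176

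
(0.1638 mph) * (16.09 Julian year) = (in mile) 1 mph = 0.44704 m/s, so 0.1638 mph = 0.1638 * 0.44704 = 0.073225152 m/s. 1 Julian year = 31557600 s, so 16.09 Julian year = 16.09 * 31557600 = 5.0776178e+08 s. Combine: 0.073225152 m/s * 5.0776178e+08 s = 37180934 m. 1 mile = 1609.344 m, so 37180934 m = 37180934 / 1609.344 = 23103.161 mile ≈ 2.31e+04 mile (4 s.f.). Final answer: 2.31e+04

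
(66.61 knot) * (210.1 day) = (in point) 1.763e+12. Check: 1 knot = 0.51444444 m/s, so 66.61 knot = 66.61 * 0.51444444 = 34.267144 m/s. 1 day = 86400 s, so 210.1 day = 210.1 * 86400 = 18152640 s. Combine: 34.267144 m/s * 18152640 s = 6.2203914e+08 m. 1 point = 0.00035277778 m, so 6.2203914e+08 m = 6.2203914e+08 / 0.00035277778 = 1.7632605e+12 point ≈ 1.763e+12 point (4 s.f.).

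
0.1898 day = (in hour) 4.555. Check: 1 day = 86400 s, so 0.1898 day = 0.1898 * 86400 = 16398.72 s. 1 hour = 3600 s, so 16398.72 s = 16398.72 / 3600 = 4.5552 hour ≈ 4.555 hour (4 s.f.).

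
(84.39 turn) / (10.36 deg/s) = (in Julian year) 9.292e-05. Check: 1 turn = 6.2831853 rad, so 84.39 turn = 84.39 * 6.2831853 = 530.23801 rad. 1 deg/s = 0.017453293 rad/s, so 10.36 deg/s = 10.36 * 0.017453293 = 0.18081611 rad/s. Combine: 530.23801 rad / 0.18081611 rad/s = 2932.471 s. 1 Julian year = 31557600 s, so 2932.471 s = 2932.471 / 31557600 = 9.29244e-05 Julian year ≈ 9.292e-05 Julian year (4 s.f.).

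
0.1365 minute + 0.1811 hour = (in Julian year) 1 minute = 60 s, so 0.1365 minute = 0.1365 * 60 = 8.19 s. 1 hour = 3600 s, so 0.1811 hour = 0.1811 * 3600 = 651.96 s. Sum: 8.19 + 651.96 = 660.15 s. 1 Julian year = 31557600 s, so 660.15 s = 660.15 / 31557600 = 2.0918891e-05 Julian year ≈ 2.092e-05 Julian year (4 s.f.). Final answer: 2.092e-05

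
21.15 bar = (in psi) 1 bar = 100000 Pa, so 21.15 bar = 21.15 * 100000 = 2115000 Pa. 1 psi = 6894.7573 Pa, so 2115000 Pa = 2115000 / 6894.7573 = 306.75482 psi ≈ 306.8 psi (4 s.f.). Final answer: 306.8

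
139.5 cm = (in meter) 1 cm = 0.01 m, so 139.5 cm = 139.5 * 0.01 = 1.395 m. 1.395 m = 1.395 meter. Final answer: 1.395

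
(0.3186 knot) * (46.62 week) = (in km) 4621. Check: 1 knot = 0.51444444 m/s, so 0.3186 knot = 0.3186 * 0.51444444 = 0.163902 m/s. 1 week = 604800 s, so 46.62 week = 46.62 * 604800 = 28195776 s. Combine: 0.163902 m/s * 28195776 s = 4621344.1 m. 1 km = 1000 m, so 4621344.1 m = 4621344.1 / 1000 = 4621.3441 km ≈ 4621 km (4 s.f.).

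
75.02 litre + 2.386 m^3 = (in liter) 1 litre = 0.001 m^3, so 75.02 litre = 75.02 * 0.001 = 0.07502 m^3. 2.386 m^3 is already in m^3. Sum: 0.07502 + 2.386 = 2.46102 m^3. 1 liter = 0.001 m^3, so 2.46102 m^3 = 2.46102 / 0.001 = 2461.02 liter ≈ 2461 liter (4 s.f.). Final answer: 2461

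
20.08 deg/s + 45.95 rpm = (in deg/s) 295.8. Check: 1 deg/s = 0.017453293 rad/s, so 20.08 deg/s = 20.08 * 0.017453293 = 0.35046211 rad/s. 1 rpm = 0.10471976 rad/s, so 45.95 rpm = 45.95 * 0.10471976 = 4.8118727 rad/s. Sum: 0.35046211 + 4.8118727 = 5.1623349 rad/s. 1 deg/s = 0.017453293 rad/s, so 5.1623349 rad/s = 5.1623349 / 0.017453293 = 295.78 deg/s ≈ 295.8 deg/s (4 s.f.).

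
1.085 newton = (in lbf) 0.2439. Check: 1.085 newton = 1.085 N. 1 lbf = 4.4482216 N, so 1.085 N = 1.085 / 4.4482216 = 0.2439177 lbf ≈ 0.2439 lbf (4 s.f.).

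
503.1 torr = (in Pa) 1 torr = 133.32237 Pa, so 503.1 torr = 503.1 * 133.32237 = 67074.484 Pa. Result: 67074.484 Pa ≈ 6.707e+04 Pa (4 s.f.). Final answer: 6.707e+04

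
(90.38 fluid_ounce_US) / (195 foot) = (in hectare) 1 fluid_ounce_US = 2.957353e-05 m^3, so 90.38 fluid_ounce_US = 90.38 * 2.957353e-05 = 0.0026728556 m^3. 1 foot = 0.3048 m, so 195 foot = 195 * 0.3048 = 59.436 m. Combine: 0.0026728556 m^3 / 59.436 m = 4.4970314e-05 m^2. 1 hectare = 10000 m^2, so 4.4970314e-05 m^2 = 4.4970314e-05 / 10000 = 4.4970314e-09 hectare ≈ 4.497e-09 hectare (4 s.f.). Final answer: 4.497e-09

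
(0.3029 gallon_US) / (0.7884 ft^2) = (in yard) 0.01712. Check: 1 gallon_US = 0.0037854118 m^3, so 0.3029 gallon_US = 0.3029 * 0.0037854118 = 0.0011466012 m^3. 1 ft^2 = 0.09290304 m^2, so 0.7884 ft^2 = 0.7884 * 0.09290304 = 0.073244757 m^2. Combine: 0.0011466012 m^3 / 0.073244757 m^2 = 0.01565438 m. 1 yard = 0.9144 m, so 0.01565438 m = 0.01565438 / 0.9144 = 0.017119838 yard ≈ 0.01712 yard (4 s.f.).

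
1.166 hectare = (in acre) 2.881. Check: 1 hectare = 10000 m^2, so 1.166 hectare = 1.166 * 10000 = 11660 m^2. 1 acre = 4046.8564 m^2, so 11660 m^2 = 11660 / 4046.8564 = 2.8812487 acre ≈ 2.881 acre (4 s.f.).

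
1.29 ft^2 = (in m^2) 1 ft^2 = 0.09290304 m^2, so 1.29 ft^2 = 1.29 * 0.09290304 = 0.11984492 m^2. Result: 0.11984492 m^2 ≈ 0.1198 m^2 (4 s.f.). Final answer: 0.1198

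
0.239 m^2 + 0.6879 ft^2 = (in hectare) 3.029e-05. Check: 0.239 m^2 is already in m^2. 1 ft^2 = 0.09290304 m^2, so 0.6879 ft^2 = 0.6879 * 0.09290304 = 0.063908001 m^2. Sum: 0.239 + 0.063908001 = 0.302908 m^2. 1 hectare = 10000 m^2, so 0.302908 m^2 = 0.302908 / 10000 = 3.02908e-05 hectare ≈ 3.029e-05 hectare (4 s.f.).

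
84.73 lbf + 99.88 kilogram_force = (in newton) 1 lbf = 4.4482216 N, so 84.73 lbf = 84.73 * 4.4482216 = 376.89782 N. 1 kilogram_force = 9.80665 N, so 99.88 kilogram_force = 99.88 * 9.80665 = 979.4882 N. Sum: 376.89782 + 979.4882 = 1356.386 N. 1356.386 N = 1356.386 newton ≈ 1356 newton (4 s.f.). Final answer: 1356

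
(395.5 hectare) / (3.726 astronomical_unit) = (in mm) 1 hectare = 10000 m^2, so 395.5 hectare = 395.5 * 10000 = 3955000 m^2. 1 astronomical_unit = 1.4959787e+11 m, so 3.726 astronomical_unit = 3.726 * 1.4959787e+11 = 5.5740167e+11 m. Combine: 3955000 m^2 / 5.5740167e+11 m = 7.0954219e-06 m. 1 mm = 0.001 m, so 7.0954219e-06 m = 7.0954219e-06 / 0.001 = 0.0070954219 mm ≈ 0.007095 mm (4 s.f.). Final answer: 0.007095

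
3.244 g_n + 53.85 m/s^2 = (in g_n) 1 g_n = 9.80665 m/s^2, so 3.244 g_n = 3.244 * 9.80665 = 31.812773 m/s^2. 53.85 m/s^2 is already in m/s^2. Sum: 31.812773 + 53.85 = 85.662773 m/s^2. 1 g_n = 9.80665 m/s^2, so 85.662773 m/s^2 = 85.662773 / 9.80665 = 8.7351718 g_n ≈ 8.735 g_n (4 s.f.). Final answer: 8.735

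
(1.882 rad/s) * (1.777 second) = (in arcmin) 1.882 rad/s is already in rad/s. 1.777 second = 1.777 s. Combine: 1.882 rad/s * 1.777 s = 3.344314 rad. 1 arcmin = 0.00029088821 rad, so 3.344314 rad = 3.344314 / 0.00029088821 = 11496.905 arcmin ≈ 1.15e+04 arcmin (4 s.f.). Final answer: 1.15e+04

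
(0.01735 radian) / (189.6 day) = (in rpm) 1.011e-08. Check: 0.01735 radian = 0.01735 rad. 1 day = 86400 s, so 189.6 day = 189.6 * 86400 = 16381440 s. Combine: 0.01735 rad / 16381440 s = 1.0591254e-09 rad/s. 1 rpm = 0.10471976 rad/s, so 1.0591254e-09 rad/s = 1.0591254e-09 / 0.10471976 = 1.0113903e-08 rpm ≈ 1.011e-08 rpm (4 s.f.).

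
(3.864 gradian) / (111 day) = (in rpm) 1 gradian = 0.015707963 rad, so 3.864 gradian = 3.864 * 0.015707963 = 0.06069557 rad. 1 day = 86400 s, so 111 day = 111 * 86400 = 9590400 s. Combine: 0.06069557 rad / 9590400 s = 6.328784e-09 rad/s. 1 rpm = 0.10471976 rad/s, so 6.328784e-09 rad/s = 6.328784e-09 / 0.10471976 = 6.0435435e-08 rpm ≈ 6.044e-08 rpm (4 s.f.). Final answer: 6.044e-08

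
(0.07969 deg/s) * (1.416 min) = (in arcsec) 1 deg/s = 0.017453293 rad/s, so 0.07969 deg/s = 0.07969 * 0.017453293 = 0.0013908529 rad/s. 1 min = 60 s, so 1.416 min = 1.416 * 60 = 84.96 s. Combine: 0.0013908529 rad/s * 84.96 s = 0.11816686 rad. 1 arcsec = 4.8481368e-06 rad, so 0.11816686 rad = 0.11816686 / 4.8481368e-06 = 24373.665 arcsec ≈ 2.437e+04 arcsec (4 s.f.). Final answer: 2.437e+04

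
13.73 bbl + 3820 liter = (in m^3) 1 bbl = 0.15898729 m^3, so 13.73 bbl = 13.73 * 0.15898729 = 2.1828956 m^3. 1 liter = 0.001 m^3, so 3820 liter = 3820 * 0.001 = 3.82 m^3. Sum: 2.1828956 + 3.82 = 6.0028956 m^3. Result: 6.0028956 m^3 ≈ 6.003 m^3 (4 s.f.). Final answer: 6.003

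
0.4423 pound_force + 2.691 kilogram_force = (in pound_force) 6.375. Check: 1 pound_force = 4.4482216 N, so 0.4423 pound_force = 0.4423 * 4.4482216 = 1.9674484 N. 1 kilogram_force = 9.80665 N, so 2.691 kilogram_force = 2.691 * 9.80665 = 26.389695 N. Sum: 1.9674484 + 26.389695 = 28.357144 N. 1 pound_force = 4.4482216 N, so 28.357144 N = 28.357144 / 4.4482216 = 6.3749395 pound_force ≈ 6.375 pound_force (4 s.f.).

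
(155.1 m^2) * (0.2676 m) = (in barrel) 261.1. Check: 155.1 m^2 is already in m^2. 0.2676 m is already in m. Combine: 155.1 m^2 * 0.2676 m = 41.50476 m^3. 1 barrel = 0.15898729 m^3, so 41.50476 m^3 = 41.50476 / 0.15898729 = 261.05709 barrel ≈ 261.1 barrel (4 s.f.).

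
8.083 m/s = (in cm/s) 1 cm/s = 0.01 m/s, so 8.083 m/s = 8.083 / 0.01 = 808.3 cm/s. Final answer: 808.3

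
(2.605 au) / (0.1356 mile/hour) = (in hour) 1.786e+09. Check: 1 au = 1.4959787e+11 m, so 2.605 au = 2.605 * 1.4959787e+11 = 3.8970245e+11 m. 1 mile/hour = 0.44704 m/s, so 0.1356 mile/hour = 0.1356 * 0.44704 = 0.060618624 m/s. Combine: 3.8970245e+11 m / 0.060618624 m/s = 6.4287578e+12 s. 1 hour = 3600 s, so 6.4287578e+12 s = 6.4287578e+12 / 3600 = 1.7857661e+09 hour ≈ 1.786e+09 hour (4 s.f.).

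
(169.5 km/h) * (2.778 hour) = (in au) 1 km/h = 0.27777778 m/s, so 169.5 km/h = 169.5 * 0.27777778 = 47.083333 m/s. 1 hour = 3600 s, so 2.778 hour = 2.778 * 3600 = 10000.8 s. Combine: 47.083333 m/s * 10000.8 s = 470871 m. 1 au = 1.4959787e+11 m, so 470871 m = 470871 / 1.4959787e+11 = 3.1475782e-06 au ≈ 3.148e-06 au (4 s.f.). Final answer: 3.148e-06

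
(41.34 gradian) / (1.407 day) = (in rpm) 5.101e-05. Check: 1 gradian = 0.015707963 rad, so 41.34 gradian = 41.34 * 0.015707963 = 0.6493672 rad. 1 day = 86400 s, so 1.407 day = 1.407 * 86400 = 121564.8 s. Combine: 0.6493672 rad / 121564.8 s = 5.3417371e-06 rad/s. 1 rpm = 0.10471976 rad/s, so 5.3417371e-06 rad/s = 5.3417371e-06 / 0.10471976 = 5.1009832e-05 rpm ≈ 5.101e-05 rpm (4 s.f.).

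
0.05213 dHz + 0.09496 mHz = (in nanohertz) 1 dHz = 0.1 Hz, so 0.05213 dHz = 0.05213 * 0.1 = 0.005213 Hz. 1 mHz = 0.001 Hz, so 0.09496 mHz = 0.09496 * 0.001 = 9.496e-05 Hz. Sum: 0.005213 + 9.496e-05 = 0.00530796 Hz. 1 nanohertz = 1e-09 Hz, so 0.00530796 Hz = 0.00530796 / 1e-09 = 5307960 nanohertz ≈ 5.308e+06 nanohertz (4 s.f.). Final answer: 5.308e+06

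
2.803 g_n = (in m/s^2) 1 g_n = 9.80665 m/s^2, so 2.803 g_n = 2.803 * 9.80665 = 27.48804 m/s^2. Result: 27.48804 m/s^2 ≈ 27.49 m/s^2 (4 s.f.). Final answer: 27.49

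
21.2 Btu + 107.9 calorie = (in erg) 1 Btu = 1055.0559 J, so 21.2 Btu = 21.2 * 1055.0559 = 22367.184 J. 1 calorie = 4.184 J, so 107.9 calorie = 107.9 * 4.184 = 451.4536 J. Sum: 22367.184 + 451.4536 = 22818.638 J. 1 erg = 1e-07 J, so 22818.638 J = 22818.638 / 1e-07 = 2.2818638e+11 erg ≈ 2.282e+11 erg (4 s.f.). Final answer: 2.282e+11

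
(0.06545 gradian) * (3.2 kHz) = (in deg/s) 188.5. Check: 1 gradian = 0.015707963 rad, so 0.06545 gradian = 0.06545 * 0.015707963 = 0.0010280862 rad. 1 kHz = 1000 Hz, so 3.2 kHz = 3.2 * 1000 = 3200 Hz. Combine: 0.0010280862 rad * 3200 Hz = 3.2898758 rad/s. 1 deg/s = 0.017453293 rad/s, so 3.2898758 rad/s = 3.2898758 / 0.017453293 = 188.496 deg/s ≈ 188.5 deg/s (4 s.f.).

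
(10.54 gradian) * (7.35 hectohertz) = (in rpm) 1162. Check: 1 gradian = 0.015707963 rad, so 10.54 gradian = 10.54 * 0.015707963 = 0.16556193 rad. 1 hectohertz = 100 Hz, so 7.35 hectohertz = 7.35 * 100 = 735 Hz. Combine: 0.16556193 rad * 735 Hz = 121.68802 rad/s. 1 rpm = 0.10471976 rad/s, so 121.68802 rad/s = 121.68802 / 0.10471976 = 1162.035 rpm ≈ 1162 rpm (4 s.f.).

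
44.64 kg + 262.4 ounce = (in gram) 44.64 kg is already in kg. 1 ounce = 0.028349523 kg, so 262.4 ounce = 262.4 * 0.028349523 = 7.4389149 kg. Sum: 44.64 + 7.4389149 = 52.078915 kg. 1 gram = 0.001 kg, so 52.078915 kg = 52.078915 / 0.001 = 52078.915 gram ≈ 5.208e+04 gram (4 s.f.). Final answer: 5.208e+04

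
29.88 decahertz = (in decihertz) 2988. Check: 1 decahertz = 10 Hz, so 29.88 decahertz = 29.88 * 10 = 298.8 Hz. 1 decihertz = 0.1 Hz, so 298.8 Hz = 298.8 / 0.1 = 2988 decihertz.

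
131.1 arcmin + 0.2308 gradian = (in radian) 0.04176. Check: 1 arcmin = 0.00029088821 rad, so 131.1 arcmin = 131.1 * 0.00029088821 = 0.038135444 rad. 1 gradian = 0.015707963 rad, so 0.2308 gradian = 0.2308 * 0.015707963 = 0.0036253979 rad. Sum: 0.038135444 + 0.0036253979 = 0.041760842 rad. 0.041760842 rad = 0.041760842 radian ≈ 0.04176 radian (4 s.f.).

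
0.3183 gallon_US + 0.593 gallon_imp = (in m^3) 0.003901. Check: 1 gallon_US = 0.0037854118 m^3, so 0.3183 gallon_US = 0.3183 * 0.0037854118 = 0.0012048966 m^3. 1 gallon_imp = 0.00454609 m^3, so 0.593 gallon_imp = 0.593 * 0.00454609 = 0.0026958314 m^3. Sum: 0.0012048966 + 0.0026958314 = 0.0039007279 m^3. Result: 0.0039007279 m^3 ≈ 0.003901 m^3 (4 s.f.).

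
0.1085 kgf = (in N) 1 kgf = 9.80665 N, so 0.1085 kgf = 0.1085 * 9.80665 = 1.0640215 N. Result: 1.0640215 N ≈ 1.064 N (4 s.f.). Final answer: 1.064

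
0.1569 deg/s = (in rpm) 0.02615. Check: 1 deg/s = 0.017453293 rad/s, so 0.1569 deg/s = 0.1569 * 0.017453293 = 0.0027384216 rad/s. 1 rpm = 0.10471976 rad/s, so 0.0027384216 rad/s = 0.0027384216 / 0.10471976 = 0.02615 rpm.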